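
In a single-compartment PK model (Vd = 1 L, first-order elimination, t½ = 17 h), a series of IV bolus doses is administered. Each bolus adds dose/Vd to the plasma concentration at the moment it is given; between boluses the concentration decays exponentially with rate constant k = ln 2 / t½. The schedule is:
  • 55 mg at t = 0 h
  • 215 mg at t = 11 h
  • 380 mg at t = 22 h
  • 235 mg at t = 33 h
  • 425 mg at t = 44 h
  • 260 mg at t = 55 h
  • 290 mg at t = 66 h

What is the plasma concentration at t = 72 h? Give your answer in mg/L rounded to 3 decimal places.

k = ln 2 / 17 = 0.04077 per h
Dose 1 (55 mg at t=0 h): 55·exp(−0.04077·72) = 2.920 mg/L
Dose 2 (215 mg at t=11 h): 215·exp(−0.04077·61) = 17.876 mg/L
Dose 3 (380 mg at t=22 h): 380·exp(−0.04077·50) = 49.477 mg/L
Dose 4 (235 mg at t=33 h): 235·exp(−0.04077·39) = 47.915 mg/L
Dose 5 (425 mg at t=44 h): 425·exp(−0.04077·28) = 135.698 mg/L
Dose 6 (260 mg at t=55 h): 260·exp(−0.04077·17) = 130.000 mg/L
Dose 7 (290 mg at t=66 h): 290·exp(−0.04077·6) = 227.066 mg/L
C(72) = 2.920 + 17.876 + 49.477 + 47.915 + 135.698 + 130.000 + 227.066 = 610.952 mg/L

610.952 mg/L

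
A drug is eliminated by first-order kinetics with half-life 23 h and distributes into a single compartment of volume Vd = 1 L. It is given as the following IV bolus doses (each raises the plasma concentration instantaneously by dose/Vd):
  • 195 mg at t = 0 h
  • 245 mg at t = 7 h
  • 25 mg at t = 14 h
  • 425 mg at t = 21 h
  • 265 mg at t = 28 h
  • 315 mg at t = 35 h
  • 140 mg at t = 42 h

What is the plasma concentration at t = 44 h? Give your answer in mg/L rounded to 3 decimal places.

890.334 mg/L

k = ln 2 / 23 = 0.03014 per h
Dose 1 (195 mg at t=0 h): 195·exp(−0.03014·44) = 51.779 mg/L
Dose 2 (245 mg at t=7 h): 245·exp(−0.03014·37) = 80.334 mg/L
Dose 3 (25 mg at t=14 h): 25·exp(−0.03014·30) = 10.123 mg/L
Dose 4 (425 mg at t=21 h): 425·exp(−0.03014·23) = 212.500 mg/L
Dose 5 (265 mg at t=28 h): 265·exp(−0.03014·16) = 163.619 mg/L
Dose 6 (315 mg at t=35 h): 315·exp(−0.03014·9) = 240.169 mg/L
Dose 7 (140 mg at t=42 h): 140·exp(−0.03014·2) = 131.811 mg/L
C(44) = 51.779 + 80.334 + 10.123 + 212.500 + 163.619 + 240.169 + 131.811 = 890.334 mg/L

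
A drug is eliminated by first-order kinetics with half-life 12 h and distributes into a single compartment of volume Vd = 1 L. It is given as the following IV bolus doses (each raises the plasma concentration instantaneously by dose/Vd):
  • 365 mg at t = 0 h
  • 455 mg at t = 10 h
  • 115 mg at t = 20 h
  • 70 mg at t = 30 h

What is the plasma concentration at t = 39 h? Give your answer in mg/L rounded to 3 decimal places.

203.581 mg/L

k = ln 2 / 12 = 0.05776 per h
Dose 1 (365 mg at t=0 h): 365·exp(−0.05776·39) = 38.366 mg/L
Dose 2 (455 mg at t=10 h): 455·exp(−0.05776·29) = 85.216 mg/L
Dose 3 (115 mg at t=20 h): 115·exp(−0.05776·19) = 38.377 mg/L
Dose 4 (70 mg at t=30 h): 70·exp(−0.05776·9) = 41.622 mg/L
C(39) = 38.366 + 85.216 + 38.377 + 41.622 = 203.581 mg/L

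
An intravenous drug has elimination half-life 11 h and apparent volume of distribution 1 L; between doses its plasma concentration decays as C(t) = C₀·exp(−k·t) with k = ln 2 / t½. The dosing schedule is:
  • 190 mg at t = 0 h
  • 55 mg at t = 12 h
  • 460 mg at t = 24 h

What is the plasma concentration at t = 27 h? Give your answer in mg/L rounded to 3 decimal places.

k = ln 2 / 11 = 0.06301 per h
Dose 1 (190 mg at t=0 h): 190·exp(−0.06301·27) = 34.663 mg/L
Dose 2 (55 mg at t=12 h): 55·exp(−0.06301·15) = 21.373 mg/L
Dose 3 (460 mg at t=24 h): 460·exp(−0.06301·3) = 380.767 mg/L
C(27) = 34.663 + 21.373 + 380.767 = 436.802 mg/L

436.802 mg/L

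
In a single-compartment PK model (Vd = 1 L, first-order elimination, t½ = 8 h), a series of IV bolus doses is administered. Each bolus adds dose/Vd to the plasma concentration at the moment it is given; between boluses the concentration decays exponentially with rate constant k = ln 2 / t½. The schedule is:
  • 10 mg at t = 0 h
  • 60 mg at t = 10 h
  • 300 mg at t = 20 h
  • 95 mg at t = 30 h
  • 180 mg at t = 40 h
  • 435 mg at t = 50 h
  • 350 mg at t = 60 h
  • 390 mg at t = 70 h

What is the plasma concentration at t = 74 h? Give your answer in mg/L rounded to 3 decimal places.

448.800 mg/L

k = ln 2 / 8 = 0.08664 per h
Dose 1 (10 mg at t=0 h): 10·exp(−0.08664·74) = 0.016 mg/L
Dose 2 (60 mg at t=10 h): 60·exp(−0.08664·64) = 0.234 mg/L
Dose 3 (300 mg at t=20 h): 300·exp(−0.08664·54) = 2.787 mg/L
Dose 4 (95 mg at t=30 h): 95·exp(−0.08664·44) = 2.099 mg/L
Dose 5 (180 mg at t=40 h): 180·exp(−0.08664·34) = 9.460 mg/L
Dose 6 (435 mg at t=50 h): 435·exp(−0.08664·24) = 54.375 mg/L
Dose 7 (350 mg at t=60 h): 350·exp(−0.08664·14) = 104.056 mg/L
Dose 8 (390 mg at t=70 h): 390·exp(−0.08664·4) = 275.772 mg/L
C(74) = 0.016 + 0.234 + 2.787 + 2.099 + 9.460 + 54.375 + 104.056 + 275.772 = 448.800 mg/L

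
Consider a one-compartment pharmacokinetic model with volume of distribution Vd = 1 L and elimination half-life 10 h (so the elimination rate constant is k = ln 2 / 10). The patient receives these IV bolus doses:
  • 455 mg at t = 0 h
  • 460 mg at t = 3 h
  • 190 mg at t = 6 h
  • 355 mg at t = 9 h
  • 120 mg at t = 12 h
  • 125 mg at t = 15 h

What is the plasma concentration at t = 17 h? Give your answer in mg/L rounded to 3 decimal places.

k = ln 2 / 10 = 0.06931 per h
Dose 1 (455 mg at t=0 h): 455·exp(−0.06931·17) = 140.043 mg/L
Dose 2 (460 mg at t=3 h): 460·exp(−0.06931·14) = 174.307 mg/L
Dose 3 (190 mg at t=6 h): 190·exp(−0.06931·11) = 88.638 mg/L
Dose 4 (355 mg at t=9 h): 355·exp(−0.06931·8) = 203.894 mg/L
Dose 5 (120 mg at t=12 h): 120·exp(−0.06931·5) = 84.853 mg/L
Dose 6 (125 mg at t=15 h): 125·exp(−0.06931·2) = 108.819 mg/L
C(17) = 140.043 + 174.307 + 88.638 + 203.894 + 84.853 + 108.819 = 800.554 mg/L

800.554 mg/L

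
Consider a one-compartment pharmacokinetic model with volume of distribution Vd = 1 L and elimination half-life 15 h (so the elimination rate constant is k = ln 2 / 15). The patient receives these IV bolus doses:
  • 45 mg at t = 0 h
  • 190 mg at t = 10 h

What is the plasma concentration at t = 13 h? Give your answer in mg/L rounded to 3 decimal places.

190.083 mg/L

k = ln 2 / 15 = 0.04621 per h
Dose 1 (45 mg at t=0 h): 45·exp(−0.04621·13) = 24.679 mg/L
Dose 2 (190 mg at t=10 h): 190·exp(−0.04621·3) = 165.405 mg/L
C(13) = 24.679 + 165.405 = 190.083 mg/L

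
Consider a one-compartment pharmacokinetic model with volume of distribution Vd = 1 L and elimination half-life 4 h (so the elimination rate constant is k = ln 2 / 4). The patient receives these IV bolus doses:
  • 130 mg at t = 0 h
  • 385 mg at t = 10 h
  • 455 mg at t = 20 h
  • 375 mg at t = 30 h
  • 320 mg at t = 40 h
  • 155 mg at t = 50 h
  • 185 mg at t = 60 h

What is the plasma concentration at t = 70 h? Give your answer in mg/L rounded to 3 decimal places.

39.772 mg/L

k = ln 2 / 4 = 0.17329 per h
Dose 1 (130 mg at t=0 h): 130·exp(−0.17329·70) = 0.001 mg/L
Dose 2 (385 mg at t=10 h): 385·exp(−0.17329·60) = 0.012 mg/L
Dose 3 (455 mg at t=20 h): 455·exp(−0.17329·50) = 0.079 mg/L
Dose 4 (375 mg at t=30 h): 375·exp(−0.17329·40) = 0.366 mg/L
Dose 5 (320 mg at t=40 h): 320·exp(−0.17329·30) = 1.768 mg/L
Dose 6 (155 mg at t=50 h): 155·exp(−0.17329·20) = 4.844 mg/L
Dose 7 (185 mg at t=60 h): 185·exp(−0.17329·10) = 32.704 mg/L
C(70) = 0.001 + 0.012 + 0.079 + 0.366 + 1.768 + 4.844 + 32.704 = 39.772 mg/L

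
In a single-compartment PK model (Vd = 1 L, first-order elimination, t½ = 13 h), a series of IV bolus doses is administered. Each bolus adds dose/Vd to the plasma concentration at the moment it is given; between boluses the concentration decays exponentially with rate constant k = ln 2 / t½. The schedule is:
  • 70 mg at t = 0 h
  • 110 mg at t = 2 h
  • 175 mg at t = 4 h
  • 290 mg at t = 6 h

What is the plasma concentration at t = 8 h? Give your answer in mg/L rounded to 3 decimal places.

k = ln 2 / 13 = 0.05332 per h
Dose 1 (70 mg at t=0 h): 70·exp(−0.05332·8) = 45.693 mg/L
Dose 2 (110 mg at t=2 h): 110·exp(−0.05332·6) = 79.883 mg/L
Dose 3 (175 mg at t=4 h): 175·exp(−0.05332·4) = 141.388 mg/L
Dose 4 (290 mg at t=6 h): 290·exp(−0.05332·2) = 260.667 mg/L
C(8) = 45.693 + 79.883 + 141.388 + 260.667 = 527.631 mg/L

527.631 mg/L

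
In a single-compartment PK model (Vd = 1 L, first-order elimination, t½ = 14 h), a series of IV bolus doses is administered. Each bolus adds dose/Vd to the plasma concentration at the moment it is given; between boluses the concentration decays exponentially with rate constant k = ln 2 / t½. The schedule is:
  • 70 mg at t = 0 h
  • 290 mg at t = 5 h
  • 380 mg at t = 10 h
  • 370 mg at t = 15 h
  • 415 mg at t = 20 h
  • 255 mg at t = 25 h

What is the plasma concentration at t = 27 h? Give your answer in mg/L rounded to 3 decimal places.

1008.406 mg/L

k = ln 2 / 14 = 0.04951 per h
Dose 1 (70 mg at t=0 h): 70·exp(−0.04951·27) = 18.388 mg/L
Dose 2 (290 mg at t=5 h): 290·exp(−0.04951·22) = 97.578 mg/L
Dose 3 (380 mg at t=10 h): 380·exp(−0.04951·17) = 163.775 mg/L
Dose 4 (370 mg at t=15 h): 370·exp(−0.04951·12) = 204.257 mg/L
Dose 5 (415 mg at t=20 h): 415·exp(−0.04951·7) = 293.449 mg/L
Dose 6 (255 mg at t=25 h): 255·exp(−0.04951·2) = 230.960 mg/L
C(27) = 18.388 + 97.578 + 163.775 + 204.257 + 293.449 + 230.960 = 1008.406 mg/L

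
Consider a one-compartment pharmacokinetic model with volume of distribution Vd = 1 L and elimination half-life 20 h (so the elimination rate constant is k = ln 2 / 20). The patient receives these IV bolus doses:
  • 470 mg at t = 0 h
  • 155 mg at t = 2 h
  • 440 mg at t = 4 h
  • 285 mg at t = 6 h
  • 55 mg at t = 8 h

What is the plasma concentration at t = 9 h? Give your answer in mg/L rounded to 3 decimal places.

1145.648 mg/L

k = ln 2 / 20 = 0.03466 per h
Dose 1 (470 mg at t=0 h): 470·exp(−0.03466·9) = 344.060 mg/L
Dose 2 (155 mg at t=2 h): 155·exp(−0.03466·7) = 121.611 mg/L
Dose 3 (440 mg at t=4 h): 440·exp(−0.03466·5) = 369.994 mg/L
Dose 4 (285 mg at t=6 h): 285·exp(−0.03466·3) = 256.856 mg/L
Dose 5 (55 mg at t=8 h): 55·exp(−0.03466·1) = 53.126 mg/L
C(9) = 344.060 + 121.611 + 369.994 + 256.856 + 53.126 = 1145.648 mg/L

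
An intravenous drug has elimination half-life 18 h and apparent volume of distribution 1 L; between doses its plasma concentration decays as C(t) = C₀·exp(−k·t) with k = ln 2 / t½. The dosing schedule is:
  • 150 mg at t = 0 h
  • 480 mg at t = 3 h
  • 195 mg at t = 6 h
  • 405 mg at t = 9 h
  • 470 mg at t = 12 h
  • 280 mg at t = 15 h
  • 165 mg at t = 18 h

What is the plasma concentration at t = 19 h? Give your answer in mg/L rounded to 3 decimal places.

k = ln 2 / 18 = 0.03851 per h
Dose 1 (150 mg at t=0 h): 150·exp(−0.03851·19) = 72.167 mg/L
Dose 2 (480 mg at t=3 h): 480·exp(−0.03851·16) = 259.214 mg/L
Dose 3 (195 mg at t=6 h): 195·exp(−0.03851·13) = 118.202 mg/L
Dose 4 (405 mg at t=9 h): 405·exp(−0.03851·10) = 275.560 mg/L
Dose 5 (470 mg at t=12 h): 470·exp(−0.03851·7) = 358.947 mg/L
Dose 6 (280 mg at t=15 h): 280·exp(−0.03851·4) = 240.028 mg/L
Dose 7 (165 mg at t=18 h): 165·exp(−0.03851·1) = 158.767 mg/L
C(19) = 72.167 + 259.214 + 118.202 + 275.560 + 358.947 + 240.028 + 158.767 = 1482.885 mg/L

1482.885 mg/L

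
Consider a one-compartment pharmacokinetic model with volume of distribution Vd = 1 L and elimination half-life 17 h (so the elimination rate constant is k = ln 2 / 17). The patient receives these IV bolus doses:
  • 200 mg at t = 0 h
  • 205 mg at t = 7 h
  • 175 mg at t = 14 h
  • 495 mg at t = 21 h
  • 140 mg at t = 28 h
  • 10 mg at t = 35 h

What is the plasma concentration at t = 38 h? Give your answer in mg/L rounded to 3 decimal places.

k = ln 2 / 17 = 0.04077 per h
Dose 1 (200 mg at t=0 h): 200·exp(−0.04077·38) = 42.476 mg/L
Dose 2 (205 mg at t=7 h): 205·exp(−0.04077·31) = 57.918 mg/L
Dose 3 (175 mg at t=14 h): 175·exp(−0.04077·24) = 65.774 mg/L
Dose 4 (495 mg at t=21 h): 495·exp(−0.04077·17) = 247.500 mg/L
Dose 5 (140 mg at t=28 h): 140·exp(−0.04077·10) = 93.122 mg/L
Dose 6 (10 mg at t=35 h): 10·exp(−0.04077·3) = 8.849 mg/L
C(38) = 42.476 + 57.918 + 65.774 + 247.500 + 93.122 + 8.849 = 515.639 mg/L

515.639 mg/L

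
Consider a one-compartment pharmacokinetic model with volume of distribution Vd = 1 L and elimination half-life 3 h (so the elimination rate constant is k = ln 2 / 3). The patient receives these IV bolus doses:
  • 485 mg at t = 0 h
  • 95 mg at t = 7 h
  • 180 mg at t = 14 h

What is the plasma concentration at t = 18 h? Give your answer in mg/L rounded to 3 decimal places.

k = ln 2 / 3 = 0.23105 per h
Dose 1 (485 mg at t=0 h): 485·exp(−0.23105·18) = 7.578 mg/L
Dose 2 (95 mg at t=7 h): 95·exp(−0.23105·11) = 7.481 mg/L
Dose 3 (180 mg at t=14 h): 180·exp(−0.23105·4) = 71.433 mg/L
C(18) = 7.578 + 7.481 + 71.433 = 86.492 mg/L

86.492 mg/L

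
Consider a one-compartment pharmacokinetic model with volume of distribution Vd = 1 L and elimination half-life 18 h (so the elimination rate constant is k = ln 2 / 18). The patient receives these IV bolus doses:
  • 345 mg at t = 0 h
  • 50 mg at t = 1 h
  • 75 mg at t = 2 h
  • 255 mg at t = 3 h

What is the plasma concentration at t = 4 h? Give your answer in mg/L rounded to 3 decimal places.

655.102 mg/L

k = ln 2 / 18 = 0.03851 per h
Dose 1 (345 mg at t=0 h): 345·exp(−0.03851·4) = 295.749 mg/L
Dose 2 (50 mg at t=1 h): 50·exp(−0.03851·3) = 44.545 mg/L
Dose 3 (75 mg at t=2 h): 75·exp(−0.03851·2) = 69.441 mg/L
Dose 4 (255 mg at t=3 h): 255·exp(−0.03851·1) = 245.367 mg/L
C(4) = 295.749 + 44.545 + 69.441 + 245.367 = 655.102 mg/L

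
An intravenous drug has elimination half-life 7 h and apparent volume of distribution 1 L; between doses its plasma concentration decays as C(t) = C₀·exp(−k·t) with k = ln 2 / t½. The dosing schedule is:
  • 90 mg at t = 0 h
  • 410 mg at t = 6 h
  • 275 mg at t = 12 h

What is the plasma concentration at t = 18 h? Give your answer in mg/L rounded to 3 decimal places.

k = ln 2 / 7 = 0.09902 per h
Dose 1 (90 mg at t=0 h): 90·exp(−0.09902·18) = 15.141 mg/L
Dose 2 (410 mg at t=6 h): 410·exp(−0.09902·12) = 124.949 mg/L
Dose 3 (275 mg at t=12 h): 275·exp(−0.09902·6) = 151.812 mg/L
C(18) = 15.141 + 124.949 + 151.812 = 291.903 mg/L

291.903 mg/L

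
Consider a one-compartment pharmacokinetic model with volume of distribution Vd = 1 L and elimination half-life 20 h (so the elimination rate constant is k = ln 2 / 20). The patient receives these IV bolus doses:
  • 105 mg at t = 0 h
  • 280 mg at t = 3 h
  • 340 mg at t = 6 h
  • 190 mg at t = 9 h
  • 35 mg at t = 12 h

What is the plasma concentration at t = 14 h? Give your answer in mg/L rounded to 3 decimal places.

k = ln 2 / 20 = 0.03466 per h
Dose 1 (105 mg at t=0 h): 105·exp(−0.03466·14) = 64.635 mg/L
Dose 2 (280 mg at t=3 h): 280·exp(−0.03466·11) = 191.246 mg/L
Dose 3 (340 mg at t=6 h): 340·exp(−0.03466·8) = 257.672 mg/L
Dose 4 (190 mg at t=9 h): 190·exp(−0.03466·5) = 159.770 mg/L
Dose 5 (35 mg at t=12 h): 35·exp(−0.03466·2) = 32.656 mg/L
C(14) = 64.635 + 191.246 + 257.672 + 159.770 + 32.656 = 705.979 mg/L

705.979 mg/L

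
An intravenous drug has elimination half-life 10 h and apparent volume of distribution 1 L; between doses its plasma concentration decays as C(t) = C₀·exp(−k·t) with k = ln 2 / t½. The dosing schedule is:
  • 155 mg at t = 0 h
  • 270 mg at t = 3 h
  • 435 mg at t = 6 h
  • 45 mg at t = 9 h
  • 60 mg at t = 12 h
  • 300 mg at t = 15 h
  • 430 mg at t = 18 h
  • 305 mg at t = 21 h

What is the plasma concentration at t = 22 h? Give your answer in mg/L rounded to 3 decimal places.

1092.976 mg/L

k = ln 2 / 10 = 0.06931 per h
Dose 1 (155 mg at t=0 h): 155·exp(−0.06931·22) = 33.734 mg/L
Dose 2 (270 mg at t=3 h): 270·exp(−0.06931·19) = 72.345 mg/L
Dose 3 (435 mg at t=6 h): 435·exp(−0.06931·16) = 143.496 mg/L
Dose 4 (45 mg at t=9 h): 45·exp(−0.06931·13) = 18.276 mg/L
Dose 5 (60 mg at t=12 h): 60·exp(−0.06931·10) = 30.000 mg/L
Dose 6 (300 mg at t=15 h): 300·exp(−0.06931·7) = 184.672 mg/L
Dose 7 (430 mg at t=18 h): 430·exp(−0.06931·4) = 325.879 mg/L
Dose 8 (305 mg at t=21 h): 305·exp(−0.06931·1) = 284.575 mg/L
C(22) = 33.734 + 72.345 + 143.496 + 18.276 + 30.000 + 184.672 + 325.879 + 284.575 = 1092.976 mg/L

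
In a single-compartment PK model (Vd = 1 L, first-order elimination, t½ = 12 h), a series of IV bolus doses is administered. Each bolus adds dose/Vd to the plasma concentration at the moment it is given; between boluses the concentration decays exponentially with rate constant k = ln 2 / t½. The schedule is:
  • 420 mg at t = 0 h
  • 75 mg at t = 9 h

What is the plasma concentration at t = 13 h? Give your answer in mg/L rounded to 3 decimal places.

257.741 mg/L

k = ln 2 / 12 = 0.05776 per h
Dose 1 (420 mg at t=0 h): 420·exp(−0.05776·13) = 198.214 mg/L
Dose 2 (75 mg at t=9 h): 75·exp(−0.05776·4) = 59.528 mg/L
C(13) = 198.214 + 59.528 = 257.741 mg/L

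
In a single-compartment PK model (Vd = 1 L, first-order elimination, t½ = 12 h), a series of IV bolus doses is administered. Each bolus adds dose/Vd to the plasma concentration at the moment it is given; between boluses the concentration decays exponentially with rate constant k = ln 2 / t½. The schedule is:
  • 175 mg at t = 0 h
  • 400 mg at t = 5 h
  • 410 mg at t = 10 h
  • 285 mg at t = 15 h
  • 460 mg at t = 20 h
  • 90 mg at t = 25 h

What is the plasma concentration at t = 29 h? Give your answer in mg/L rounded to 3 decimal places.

k = ln 2 / 12 = 0.05776 per h
Dose 1 (175 mg at t=0 h): 175·exp(−0.05776·29) = 32.775 mg/L
Dose 2 (400 mg at t=5 h): 400·exp(−0.05776·24) = 100.000 mg/L
Dose 3 (410 mg at t=10 h): 410·exp(−0.05776·19) = 136.821 mg/L
Dose 4 (285 mg at t=15 h): 285·exp(−0.05776·14) = 126.953 mg/L
Dose 5 (460 mg at t=20 h): 460·exp(−0.05776·9) = 273.518 mg/L
Dose 6 (90 mg at t=25 h): 90·exp(−0.05776·4) = 71.433 mg/L
C(29) = 32.775 + 100.000 + 136.821 + 126.953 + 273.518 + 71.433 = 741.500 mg/L

741.500 mg/L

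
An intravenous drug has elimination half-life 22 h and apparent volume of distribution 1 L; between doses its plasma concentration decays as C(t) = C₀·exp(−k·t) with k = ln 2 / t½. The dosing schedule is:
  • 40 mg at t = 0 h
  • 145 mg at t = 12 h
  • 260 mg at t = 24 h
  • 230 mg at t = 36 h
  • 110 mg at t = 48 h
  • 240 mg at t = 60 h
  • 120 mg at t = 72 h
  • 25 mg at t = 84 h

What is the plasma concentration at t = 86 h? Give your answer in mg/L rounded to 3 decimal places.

k = ln 2 / 22 = 0.03151 per h
Dose 1 (40 mg at t=0 h): 40·exp(−0.03151·86) = 2.663 mg/L
Dose 2 (145 mg at t=12 h): 145·exp(−0.03151·74) = 14.087 mg/L
Dose 3 (260 mg at t=24 h): 260·exp(−0.03151·62) = 36.865 mg/L
Dose 4 (230 mg at t=36 h): 230·exp(−0.03151·50) = 47.596 mg/L
Dose 5 (110 mg at t=48 h): 110·exp(−0.03151·38) = 33.222 mg/L
Dose 6 (240 mg at t=60 h): 240·exp(−0.03151·26) = 105.791 mg/L
Dose 7 (120 mg at t=72 h): 120·exp(−0.03151·14) = 77.200 mg/L
Dose 8 (25 mg at t=84 h): 25·exp(−0.03151·2) = 23.473 mg/L
C(86) = 2.663 + 14.087 + 36.865 + 47.596 + 33.222 + 105.791 + 77.200 + 23.473 = 340.897 mg/L

340.897 mg/L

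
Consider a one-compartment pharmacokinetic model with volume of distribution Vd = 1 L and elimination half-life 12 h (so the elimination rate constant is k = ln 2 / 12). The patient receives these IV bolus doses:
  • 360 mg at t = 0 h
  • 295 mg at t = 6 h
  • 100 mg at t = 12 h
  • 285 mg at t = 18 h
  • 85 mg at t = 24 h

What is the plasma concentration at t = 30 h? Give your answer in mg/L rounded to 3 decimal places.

375.349 mg/L

k = ln 2 / 12 = 0.05776 per h
Dose 1 (360 mg at t=0 h): 360·exp(−0.05776·30) = 63.640 mg/L
Dose 2 (295 mg at t=6 h): 295·exp(−0.05776·24) = 73.750 mg/L
Dose 3 (100 mg at t=12 h): 100·exp(−0.05776·18) = 35.355 mg/L
Dose 4 (285 mg at t=18 h): 285·exp(−0.05776·12) = 142.500 mg/L
Dose 5 (85 mg at t=24 h): 85·exp(−0.05776·6) = 60.104 mg/L
C(30) = 63.640 + 73.750 + 35.355 + 142.500 + 60.104 = 375.349 mg/L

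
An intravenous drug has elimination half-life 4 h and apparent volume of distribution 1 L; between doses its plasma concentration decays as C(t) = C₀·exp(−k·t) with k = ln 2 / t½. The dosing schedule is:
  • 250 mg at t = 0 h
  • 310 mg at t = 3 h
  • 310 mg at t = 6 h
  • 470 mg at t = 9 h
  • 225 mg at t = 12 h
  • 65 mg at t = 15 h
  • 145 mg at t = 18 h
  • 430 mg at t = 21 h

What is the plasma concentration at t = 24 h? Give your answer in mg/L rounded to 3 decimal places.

k = ln 2 / 4 = 0.17329 per h
Dose 1 (250 mg at t=0 h): 250·exp(−0.17329·24) = 3.906 mg/L
Dose 2 (310 mg at t=3 h): 310·exp(−0.17329·21) = 8.146 mg/L
Dose 3 (310 mg at t=6 h): 310·exp(−0.17329·18) = 13.700 mg/L
Dose 4 (470 mg at t=9 h): 470·exp(−0.17329·15) = 34.933 mg/L
Dose 5 (225 mg at t=12 h): 225·exp(−0.17329·12) = 28.125 mg/L
Dose 6 (65 mg at t=15 h): 65·exp(−0.17329·9) = 13.665 mg/L
Dose 7 (145 mg at t=18 h): 145·exp(−0.17329·6) = 51.265 mg/L
Dose 8 (430 mg at t=21 h): 430·exp(−0.17329·3) = 255.680 mg/L
C(24) = 3.906 + 8.146 + 13.700 + 34.933 + 28.125 + 13.665 + 51.265 + 255.680 = 409.420 mg/L

409.420 mg/L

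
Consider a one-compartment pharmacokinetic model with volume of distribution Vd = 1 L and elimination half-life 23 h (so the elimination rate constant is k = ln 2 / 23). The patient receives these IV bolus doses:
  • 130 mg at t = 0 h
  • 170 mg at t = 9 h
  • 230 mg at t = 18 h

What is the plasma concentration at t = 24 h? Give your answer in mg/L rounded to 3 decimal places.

363.199 mg/L

k = ln 2 / 23 = 0.03014 per h
Dose 1 (130 mg at t=0 h): 130·exp(−0.03014·24) = 63.070 mg/L
Dose 2 (170 mg at t=9 h): 170·exp(−0.03014·15) = 108.175 mg/L
Dose 3 (230 mg at t=18 h): 230·exp(−0.03014·6) = 191.954 mg/L
C(24) = 63.070 + 108.175 + 191.954 = 363.199 mg/L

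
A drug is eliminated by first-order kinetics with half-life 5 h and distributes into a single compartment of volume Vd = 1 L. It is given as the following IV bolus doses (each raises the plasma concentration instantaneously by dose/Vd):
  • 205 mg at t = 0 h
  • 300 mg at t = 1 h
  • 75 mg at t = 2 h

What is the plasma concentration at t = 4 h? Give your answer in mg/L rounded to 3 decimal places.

k = ln 2 / 5 = 0.13863 per h
Dose 1 (205 mg at t=0 h): 205·exp(−0.13863·4) = 117.742 mg/L
Dose 2 (300 mg at t=1 h): 300·exp(−0.13863·3) = 197.926 mg/L
Dose 3 (75 mg at t=2 h): 75·exp(−0.13863·2) = 56.839 mg/L
C(4) = 117.742 + 197.926 + 56.839 = 372.507 mg/L

372.507 mg/L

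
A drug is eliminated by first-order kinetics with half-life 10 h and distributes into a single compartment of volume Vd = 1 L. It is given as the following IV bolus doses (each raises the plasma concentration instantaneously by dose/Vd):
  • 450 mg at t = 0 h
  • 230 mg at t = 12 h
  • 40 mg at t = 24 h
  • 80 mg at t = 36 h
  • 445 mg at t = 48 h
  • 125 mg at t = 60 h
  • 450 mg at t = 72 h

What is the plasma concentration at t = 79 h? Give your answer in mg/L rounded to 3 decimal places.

k = ln 2 / 10 = 0.06931 per h
Dose 1 (450 mg at t=0 h): 450·exp(−0.06931·79) = 1.884 mg/L
Dose 2 (230 mg at t=12 h): 230·exp(−0.06931·67) = 2.212 mg/L
Dose 3 (40 mg at t=24 h): 40·exp(−0.06931·55) = 0.884 mg/L
Dose 4 (80 mg at t=36 h): 80·exp(−0.06931·43) = 4.061 mg/L
Dose 5 (445 mg at t=48 h): 445·exp(−0.06931·31) = 51.900 mg/L
Dose 6 (125 mg at t=60 h): 125·exp(−0.06931·19) = 33.493 mg/L
Dose 7 (450 mg at t=72 h): 450·exp(−0.06931·7) = 277.007 mg/L
C(79) = 1.884 + 2.212 + 0.884 + 4.061 + 51.900 + 33.493 + 277.007 = 371.442 mg/L

371.442 mg/L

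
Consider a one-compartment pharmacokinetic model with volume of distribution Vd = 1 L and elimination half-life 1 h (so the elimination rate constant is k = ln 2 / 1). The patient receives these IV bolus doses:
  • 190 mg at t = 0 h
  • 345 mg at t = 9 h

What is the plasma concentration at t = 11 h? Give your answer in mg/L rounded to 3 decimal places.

k = ln 2 / 1 = 0.69315 per h
Dose 1 (190 mg at t=0 h): 190·exp(−0.69315·11) = 0.093 mg/L
Dose 2 (345 mg at t=9 h): 345·exp(−0.69315·2) = 86.250 mg/L
C(11) = 0.093 + 86.250 = 86.343 mg/L

86.343 mg/L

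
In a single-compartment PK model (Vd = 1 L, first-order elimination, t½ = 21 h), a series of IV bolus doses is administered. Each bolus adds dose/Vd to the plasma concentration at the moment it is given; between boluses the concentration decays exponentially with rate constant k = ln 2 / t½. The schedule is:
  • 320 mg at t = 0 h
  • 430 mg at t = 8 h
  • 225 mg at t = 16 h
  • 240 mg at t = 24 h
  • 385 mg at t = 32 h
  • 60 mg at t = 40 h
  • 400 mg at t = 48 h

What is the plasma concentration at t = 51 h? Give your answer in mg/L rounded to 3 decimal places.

k = ln 2 / 21 = 0.03301 per h
Dose 1 (320 mg at t=0 h): 320·exp(−0.03301·51) = 59.440 mg/L
Dose 2 (430 mg at t=8 h): 430·exp(−0.03301·43) = 104.010 mg/L
Dose 3 (225 mg at t=16 h): 225·exp(−0.03301·35) = 70.871 mg/L
Dose 4 (240 mg at t=24 h): 240·exp(−0.03301·27) = 98.440 mg/L
Dose 5 (385 mg at t=32 h): 385·exp(−0.03301·19) = 205.637 mg/L
Dose 6 (60 mg at t=40 h): 60·exp(−0.03301·11) = 41.732 mg/L
Dose 7 (400 mg at t=48 h): 400·exp(−0.03301·3) = 362.289 mg/L
C(51) = 59.440 + 104.010 + 70.871 + 98.440 + 205.637 + 41.732 + 362.289 = 942.418 mg/L

942.418 mg/L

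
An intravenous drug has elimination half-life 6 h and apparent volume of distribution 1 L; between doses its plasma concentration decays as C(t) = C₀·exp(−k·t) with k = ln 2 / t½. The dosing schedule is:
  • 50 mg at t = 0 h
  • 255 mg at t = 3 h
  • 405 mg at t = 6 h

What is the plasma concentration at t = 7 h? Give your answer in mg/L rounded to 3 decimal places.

543.726 mg/L

k = ln 2 / 6 = 0.11552 per h
Dose 1 (50 mg at t=0 h): 50·exp(−0.11552·7) = 22.272 mg/L
Dose 2 (255 mg at t=3 h): 255·exp(−0.11552·4) = 160.640 mg/L
Dose 3 (405 mg at t=6 h): 405·exp(−0.11552·1) = 360.814 mg/L
C(7) = 22.272 + 160.640 + 360.814 = 543.726 mg/L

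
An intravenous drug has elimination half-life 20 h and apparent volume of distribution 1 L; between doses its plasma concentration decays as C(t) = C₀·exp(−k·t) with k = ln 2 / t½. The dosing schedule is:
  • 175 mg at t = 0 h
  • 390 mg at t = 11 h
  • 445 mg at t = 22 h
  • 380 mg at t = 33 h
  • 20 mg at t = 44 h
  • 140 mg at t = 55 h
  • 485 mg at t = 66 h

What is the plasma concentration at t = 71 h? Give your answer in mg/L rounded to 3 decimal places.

743.039 mg/L

k = ln 2 / 20 = 0.03466 per h
Dose 1 (175 mg at t=0 h): 175·exp(−0.03466·71) = 14.941 mg/L
Dose 2 (390 mg at t=11 h): 390·exp(−0.03466·60) = 48.750 mg/L
Dose 3 (445 mg at t=22 h): 445·exp(−0.03466·49) = 81.440 mg/L
Dose 4 (380 mg at t=33 h): 380·exp(−0.03466·38) = 101.818 mg/L
Dose 5 (20 mg at t=44 h): 20·exp(−0.03466·27) = 7.846 mg/L
Dose 6 (140 mg at t=55 h): 140·exp(−0.03466·16) = 80.409 mg/L
Dose 7 (485 mg at t=66 h): 485·exp(−0.03466·5) = 407.835 mg/L
C(71) = 14.941 + 48.750 + 81.440 + 101.818 + 7.846 + 80.409 + 407.835 = 743.039 mg/L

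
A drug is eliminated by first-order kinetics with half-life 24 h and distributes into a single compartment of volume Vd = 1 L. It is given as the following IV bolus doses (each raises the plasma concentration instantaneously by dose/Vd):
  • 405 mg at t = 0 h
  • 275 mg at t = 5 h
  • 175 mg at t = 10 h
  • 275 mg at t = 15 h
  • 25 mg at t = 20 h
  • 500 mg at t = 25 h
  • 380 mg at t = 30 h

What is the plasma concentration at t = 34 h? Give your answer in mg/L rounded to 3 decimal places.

1257.856 mg/L

k = ln 2 / 24 = 0.02888 per h
Dose 1 (405 mg at t=0 h): 405·exp(−0.02888·34) = 151.704 mg/L
Dose 2 (275 mg at t=5 h): 275·exp(−0.02888·29) = 119.011 mg/L
Dose 3 (175 mg at t=10 h): 175·exp(−0.02888·24) = 87.500 mg/L
Dose 4 (275 mg at t=15 h): 275·exp(−0.02888·19) = 158.861 mg/L
Dose 5 (25 mg at t=20 h): 25·exp(−0.02888·14) = 16.685 mg/L
Dose 6 (500 mg at t=25 h): 500·exp(−0.02888·9) = 385.553 mg/L
Dose 7 (380 mg at t=30 h): 380·exp(−0.02888·4) = 338.542 mg/L
C(34) = 151.704 + 119.011 + 87.500 + 158.861 + 16.685 + 385.553 + 338.542 = 1257.856 mg/L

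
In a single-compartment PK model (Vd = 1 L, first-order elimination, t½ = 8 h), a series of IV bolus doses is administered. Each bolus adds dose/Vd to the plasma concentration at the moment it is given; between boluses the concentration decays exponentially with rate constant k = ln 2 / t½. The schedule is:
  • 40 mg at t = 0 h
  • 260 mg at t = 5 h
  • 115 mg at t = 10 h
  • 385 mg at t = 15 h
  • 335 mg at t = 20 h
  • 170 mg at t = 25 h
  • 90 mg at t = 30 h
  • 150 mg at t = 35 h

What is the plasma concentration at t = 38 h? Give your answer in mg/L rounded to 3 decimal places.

k = ln 2 / 8 = 0.08664 per h
Dose 1 (40 mg at t=0 h): 40·exp(−0.08664·38) = 1.487 mg/L
Dose 2 (260 mg at t=5 h): 260·exp(−0.08664·33) = 14.901 mg/L
Dose 3 (115 mg at t=10 h): 115·exp(−0.08664·28) = 10.165 mg/L
Dose 4 (385 mg at t=15 h): 385·exp(−0.08664·23) = 52.481 mg/L
Dose 5 (335 mg at t=20 h): 335·exp(−0.08664·18) = 70.425 mg/L
Dose 6 (170 mg at t=25 h): 170·exp(−0.08664·13) = 55.116 mg/L
Dose 7 (90 mg at t=30 h): 90·exp(−0.08664·8) = 45.000 mg/L
Dose 8 (150 mg at t=35 h): 150·exp(−0.08664·3) = 115.666 mg/L
C(38) = 1.487 + 14.901 + 10.165 + 52.481 + 70.425 + 55.116 + 45.000 + 115.666 = 365.240 mg/L

365.240 mg/L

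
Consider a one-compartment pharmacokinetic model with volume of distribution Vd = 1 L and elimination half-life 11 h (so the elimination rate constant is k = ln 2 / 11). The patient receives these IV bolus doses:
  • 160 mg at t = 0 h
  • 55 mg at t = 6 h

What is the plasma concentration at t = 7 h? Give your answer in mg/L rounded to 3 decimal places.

k = ln 2 / 11 = 0.06301 per h
Dose 1 (160 mg at t=0 h): 160·exp(−0.06301·7) = 102.933 mg/L
Dose 2 (55 mg at t=6 h): 55·exp(−0.06301·1) = 51.641 mg/L
C(7) = 102.933 + 51.641 = 154.574 mg/L

154.574 mg/L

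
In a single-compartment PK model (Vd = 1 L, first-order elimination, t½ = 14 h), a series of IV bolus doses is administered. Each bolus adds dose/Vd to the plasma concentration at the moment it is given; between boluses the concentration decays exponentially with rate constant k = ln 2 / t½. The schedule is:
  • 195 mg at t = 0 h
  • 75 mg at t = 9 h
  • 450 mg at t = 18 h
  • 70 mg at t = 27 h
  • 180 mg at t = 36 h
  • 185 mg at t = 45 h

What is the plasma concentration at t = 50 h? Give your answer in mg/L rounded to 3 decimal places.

k = ln 2 / 14 = 0.04951 per h
Dose 1 (195 mg at t=0 h): 195·exp(−0.04951·50) = 16.403 mg/L
Dose 2 (75 mg at t=9 h): 75·exp(−0.04951·41) = 9.851 mg/L
Dose 3 (450 mg at t=18 h): 450·exp(−0.04951·32) = 92.288 mg/L
Dose 4 (70 mg at t=27 h): 70·exp(−0.04951·23) = 22.416 mg/L
Dose 5 (180 mg at t=36 h): 180·exp(−0.04951·14) = 90.000 mg/L
Dose 6 (185 mg at t=45 h): 185·exp(−0.04951·5) = 144.431 mg/L
C(50) = 16.403 + 9.851 + 92.288 + 22.416 + 90.000 + 144.431 = 375.388 mg/L

375.388 mg/L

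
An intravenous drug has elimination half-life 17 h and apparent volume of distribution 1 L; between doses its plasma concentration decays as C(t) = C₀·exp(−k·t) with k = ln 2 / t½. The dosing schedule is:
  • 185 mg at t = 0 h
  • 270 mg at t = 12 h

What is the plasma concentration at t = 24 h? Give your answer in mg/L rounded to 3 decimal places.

k = ln 2 / 17 = 0.04077 per h
Dose 1 (185 mg at t=0 h): 185·exp(−0.04077·24) = 69.533 mg/L
Dose 2 (270 mg at t=12 h): 270·exp(−0.04077·12) = 165.528 mg/L
C(24) = 69.533 + 165.528 = 235.061 mg/L

235.061 mg/L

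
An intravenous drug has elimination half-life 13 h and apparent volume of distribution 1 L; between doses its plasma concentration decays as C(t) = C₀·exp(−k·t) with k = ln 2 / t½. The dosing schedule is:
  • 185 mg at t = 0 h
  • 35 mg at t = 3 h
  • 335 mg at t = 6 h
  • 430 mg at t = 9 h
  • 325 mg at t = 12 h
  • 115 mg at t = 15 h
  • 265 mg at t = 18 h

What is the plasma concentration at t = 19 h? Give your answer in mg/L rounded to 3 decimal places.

k = ln 2 / 13 = 0.05332 per h
Dose 1 (185 mg at t=0 h): 185·exp(−0.05332·19) = 67.175 mg/L
Dose 2 (35 mg at t=3 h): 35·exp(−0.05332·16) = 14.913 mg/L
Dose 3 (335 mg at t=6 h): 335·exp(−0.05332·13) = 167.500 mg/L
Dose 4 (430 mg at t=9 h): 430·exp(−0.05332·10) = 252.294 mg/L
Dose 5 (325 mg at t=12 h): 325·exp(−0.05332·7) = 223.764 mg/L
Dose 6 (115 mg at t=15 h): 115·exp(−0.05332·4) = 92.912 mg/L
Dose 7 (265 mg at t=18 h): 265·exp(−0.05332·1) = 251.241 mg/L
C(19) = 67.175 + 14.913 + 167.500 + 252.294 + 223.764 + 92.912 + 251.241 = 1069.799 mg/L

1069.799 mg/L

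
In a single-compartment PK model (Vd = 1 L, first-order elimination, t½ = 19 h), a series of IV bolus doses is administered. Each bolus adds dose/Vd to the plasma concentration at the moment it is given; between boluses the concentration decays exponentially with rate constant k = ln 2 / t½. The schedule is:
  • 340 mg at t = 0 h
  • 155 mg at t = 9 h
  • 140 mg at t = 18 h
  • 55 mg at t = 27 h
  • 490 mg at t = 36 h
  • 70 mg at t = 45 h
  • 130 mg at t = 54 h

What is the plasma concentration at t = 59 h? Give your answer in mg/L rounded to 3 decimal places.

k = ln 2 / 19 = 0.03648 per h
Dose 1 (340 mg at t=0 h): 340·exp(−0.03648·59) = 39.510 mg/L
Dose 2 (155 mg at t=9 h): 155·exp(−0.03648·50) = 25.012 mg/L
Dose 3 (140 mg at t=18 h): 140·exp(−0.03648·41) = 31.372 mg/L
Dose 4 (55 mg at t=27 h): 55·exp(−0.03648·32) = 17.115 mg/L
Dose 5 (490 mg at t=36 h): 490·exp(−0.03648·23) = 211.734 mg/L
Dose 6 (70 mg at t=45 h): 70·exp(−0.03648·14) = 42.004 mg/L
Dose 7 (130 mg at t=54 h): 130·exp(−0.03648·5) = 108.324 mg/L
C(59) = 39.510 + 25.012 + 31.372 + 17.115 + 211.734 + 42.004 + 108.324 = 475.070 mg/L

475.070 mg/L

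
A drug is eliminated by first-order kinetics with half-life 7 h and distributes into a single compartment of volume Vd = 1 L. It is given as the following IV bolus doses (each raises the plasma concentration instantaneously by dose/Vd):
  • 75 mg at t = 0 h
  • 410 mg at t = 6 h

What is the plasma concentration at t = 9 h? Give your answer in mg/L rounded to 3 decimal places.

k = ln 2 / 7 = 0.09902 per h
Dose 1 (75 mg at t=0 h): 75·exp(−0.09902·9) = 30.763 mg/L
Dose 2 (410 mg at t=6 h): 410·exp(−0.09902·3) = 304.629 mg/L
C(9) = 30.763 + 304.629 = 335.391 mg/L

335.391 mg/L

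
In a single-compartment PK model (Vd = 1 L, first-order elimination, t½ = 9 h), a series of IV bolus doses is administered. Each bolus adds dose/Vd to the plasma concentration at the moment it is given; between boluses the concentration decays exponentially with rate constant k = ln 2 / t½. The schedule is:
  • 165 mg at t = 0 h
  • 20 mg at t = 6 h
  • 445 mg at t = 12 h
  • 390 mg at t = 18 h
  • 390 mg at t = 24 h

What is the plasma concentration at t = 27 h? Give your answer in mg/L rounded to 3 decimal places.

k = ln 2 / 9 = 0.07702 per h
Dose 1 (165 mg at t=0 h): 165·exp(−0.07702·27) = 20.625 mg/L
Dose 2 (20 mg at t=6 h): 20·exp(−0.07702·21) = 3.969 mg/L
Dose 3 (445 mg at t=12 h): 445·exp(−0.07702·15) = 140.166 mg/L
Dose 4 (390 mg at t=18 h): 390·exp(−0.07702·9) = 195.000 mg/L
Dose 5 (390 mg at t=24 h): 390·exp(−0.07702·3) = 309.543 mg/L
C(27) = 20.625 + 3.969 + 140.166 + 195.000 + 309.543 = 669.303 mg/L

669.303 mg/L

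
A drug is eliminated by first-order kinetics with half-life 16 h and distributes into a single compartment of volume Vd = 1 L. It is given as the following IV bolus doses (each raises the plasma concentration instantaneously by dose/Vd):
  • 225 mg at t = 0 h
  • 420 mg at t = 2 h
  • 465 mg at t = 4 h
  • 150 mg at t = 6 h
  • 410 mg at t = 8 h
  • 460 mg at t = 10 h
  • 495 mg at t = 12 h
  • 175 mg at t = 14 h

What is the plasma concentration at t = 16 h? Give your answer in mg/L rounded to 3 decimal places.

k = ln 2 / 16 = 0.04332 per h
Dose 1 (225 mg at t=0 h): 225·exp(−0.04332·16) = 112.500 mg/L
Dose 2 (420 mg at t=2 h): 420·exp(−0.04332·14) = 229.007 mg/L
Dose 3 (465 mg at t=4 h): 465·exp(−0.04332·12) = 276.491 mg/L
Dose 4 (150 mg at t=6 h): 150·exp(−0.04332·10) = 97.263 mg/L
Dose 5 (410 mg at t=8 h): 410·exp(−0.04332·8) = 289.914 mg/L
Dose 6 (460 mg at t=10 h): 460·exp(−0.04332·6) = 354.708 mg/L
Dose 7 (495 mg at t=12 h): 495·exp(−0.04332·4) = 416.244 mg/L
Dose 8 (175 mg at t=14 h): 175·exp(−0.04332·2) = 160.476 mg/L
C(16) = 112.500 + 229.007 + 276.491 + 97.263 + 289.914 + 354.708 + 416.244 + 160.476 = 1936.602 mg/L

1936.602 mg/L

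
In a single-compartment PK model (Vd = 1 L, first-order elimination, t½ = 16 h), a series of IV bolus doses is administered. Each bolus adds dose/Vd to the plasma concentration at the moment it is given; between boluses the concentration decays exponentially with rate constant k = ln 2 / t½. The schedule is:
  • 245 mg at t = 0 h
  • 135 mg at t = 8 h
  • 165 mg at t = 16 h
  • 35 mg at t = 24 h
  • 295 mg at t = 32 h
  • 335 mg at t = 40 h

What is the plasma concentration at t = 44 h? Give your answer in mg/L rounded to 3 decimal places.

585.679 mg/L

k = ln 2 / 16 = 0.04332 per h
Dose 1 (245 mg at t=0 h): 245·exp(−0.04332·44) = 36.419 mg/L
Dose 2 (135 mg at t=8 h): 135·exp(−0.04332·36) = 28.380 mg/L
Dose 3 (165 mg at t=16 h): 165·exp(−0.04332·28) = 49.055 mg/L
Dose 4 (35 mg at t=24 h): 35·exp(−0.04332·20) = 14.716 mg/L
Dose 5 (295 mg at t=32 h): 295·exp(−0.04332·12) = 175.408 mg/L
Dose 6 (335 mg at t=40 h): 335·exp(−0.04332·4) = 281.700 mg/L
C(44) = 36.419 + 28.380 + 49.055 + 14.716 + 175.408 + 281.700 = 585.679 mg/L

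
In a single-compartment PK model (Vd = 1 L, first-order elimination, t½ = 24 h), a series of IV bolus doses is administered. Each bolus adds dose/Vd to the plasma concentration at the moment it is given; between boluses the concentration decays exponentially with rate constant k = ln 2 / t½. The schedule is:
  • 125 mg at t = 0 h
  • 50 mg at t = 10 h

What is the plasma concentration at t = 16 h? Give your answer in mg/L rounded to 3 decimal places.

k = ln 2 / 24 = 0.02888 per h
Dose 1 (125 mg at t=0 h): 125·exp(−0.02888·16) = 78.745 mg/L
Dose 2 (50 mg at t=10 h): 50·exp(−0.02888·6) = 42.045 mg/L
C(16) = 78.745 + 42.045 = 120.790 mg/L

120.790 mg/L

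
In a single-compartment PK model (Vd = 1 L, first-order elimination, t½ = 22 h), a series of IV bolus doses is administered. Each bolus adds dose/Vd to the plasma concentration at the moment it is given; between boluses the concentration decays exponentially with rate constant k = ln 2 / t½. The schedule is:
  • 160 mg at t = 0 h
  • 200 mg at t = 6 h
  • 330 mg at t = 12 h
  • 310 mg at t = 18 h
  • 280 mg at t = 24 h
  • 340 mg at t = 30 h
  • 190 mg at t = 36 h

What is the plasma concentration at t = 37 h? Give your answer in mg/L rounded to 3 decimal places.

1088.377 mg/L

k = ln 2 / 22 = 0.03151 per h
Dose 1 (160 mg at t=0 h): 160·exp(−0.03151·37) = 49.870 mg/L
Dose 2 (200 mg at t=6 h): 200·exp(−0.03151·31) = 75.310 mg/L
Dose 3 (330 mg at t=12 h): 330·exp(−0.03151·25) = 150.119 mg/L
Dose 4 (310 mg at t=18 h): 310·exp(−0.03151·19) = 170.365 mg/L
Dose 5 (280 mg at t=24 h): 280·exp(−0.03151·13) = 185.899 mg/L
Dose 6 (340 mg at t=30 h): 340·exp(−0.03151·7) = 272.707 mg/L
Dose 7 (190 mg at t=36 h): 190·exp(−0.03151·1) = 184.107 mg/L
C(37) = 49.870 + 75.310 + 150.119 + 170.365 + 185.899 + 272.707 + 184.107 = 1088.377 mg/L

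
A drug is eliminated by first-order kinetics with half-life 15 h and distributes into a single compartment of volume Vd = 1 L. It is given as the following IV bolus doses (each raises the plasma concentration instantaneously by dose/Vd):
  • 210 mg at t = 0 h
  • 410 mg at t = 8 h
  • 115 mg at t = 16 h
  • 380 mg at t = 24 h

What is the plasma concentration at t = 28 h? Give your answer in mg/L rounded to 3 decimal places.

k = ln 2 / 15 = 0.04621 per h
Dose 1 (210 mg at t=0 h): 210·exp(−0.04621·28) = 57.583 mg/L
Dose 2 (410 mg at t=8 h): 410·exp(−0.04621·20) = 162.709 mg/L
Dose 3 (115 mg at t=16 h): 115·exp(−0.04621·12) = 66.050 mg/L
Dose 4 (380 mg at t=24 h): 380·exp(−0.04621·4) = 315.870 mg/L
C(28) = 57.583 + 162.709 + 66.050 + 315.870 = 602.212 mg/L

602.212 mg/L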